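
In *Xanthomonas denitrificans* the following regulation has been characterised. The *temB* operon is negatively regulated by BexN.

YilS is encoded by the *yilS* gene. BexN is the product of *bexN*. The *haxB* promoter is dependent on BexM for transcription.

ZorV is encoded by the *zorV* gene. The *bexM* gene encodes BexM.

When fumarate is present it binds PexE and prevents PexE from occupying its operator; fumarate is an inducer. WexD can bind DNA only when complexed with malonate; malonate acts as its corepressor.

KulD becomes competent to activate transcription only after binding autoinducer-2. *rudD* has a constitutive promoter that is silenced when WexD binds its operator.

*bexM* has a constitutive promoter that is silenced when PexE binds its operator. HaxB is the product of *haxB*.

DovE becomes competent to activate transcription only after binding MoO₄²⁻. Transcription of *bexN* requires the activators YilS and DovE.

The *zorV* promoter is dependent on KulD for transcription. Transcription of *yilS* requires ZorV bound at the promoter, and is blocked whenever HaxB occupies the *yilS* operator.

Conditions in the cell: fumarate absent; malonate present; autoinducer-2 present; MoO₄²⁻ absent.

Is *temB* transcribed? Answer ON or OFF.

Fumarate is absent, so PexE is active.
With repressor PexE bound, *bexM* is not transcribed.
So BexM is not produced.
Required activator BexM is absent, so *haxB* is not transcribed.
So HaxB is not produced.
Autoinducer-2 is present, so KulD is active.
No repressor is bound and KulD is active, so *zorV* is transcribed.
So ZorV is produced and active.
No repressor is bound and ZorV is active, so *yilS* is transcribed.
So YilS is produced and active.
MoO₄²⁻ is absent, so DovE is inactive.
Required activator DovE is absent, so *bexN* is not transcribed.
So BexN is not produced.
With no repressor bound, *temB* is transcribed.

ON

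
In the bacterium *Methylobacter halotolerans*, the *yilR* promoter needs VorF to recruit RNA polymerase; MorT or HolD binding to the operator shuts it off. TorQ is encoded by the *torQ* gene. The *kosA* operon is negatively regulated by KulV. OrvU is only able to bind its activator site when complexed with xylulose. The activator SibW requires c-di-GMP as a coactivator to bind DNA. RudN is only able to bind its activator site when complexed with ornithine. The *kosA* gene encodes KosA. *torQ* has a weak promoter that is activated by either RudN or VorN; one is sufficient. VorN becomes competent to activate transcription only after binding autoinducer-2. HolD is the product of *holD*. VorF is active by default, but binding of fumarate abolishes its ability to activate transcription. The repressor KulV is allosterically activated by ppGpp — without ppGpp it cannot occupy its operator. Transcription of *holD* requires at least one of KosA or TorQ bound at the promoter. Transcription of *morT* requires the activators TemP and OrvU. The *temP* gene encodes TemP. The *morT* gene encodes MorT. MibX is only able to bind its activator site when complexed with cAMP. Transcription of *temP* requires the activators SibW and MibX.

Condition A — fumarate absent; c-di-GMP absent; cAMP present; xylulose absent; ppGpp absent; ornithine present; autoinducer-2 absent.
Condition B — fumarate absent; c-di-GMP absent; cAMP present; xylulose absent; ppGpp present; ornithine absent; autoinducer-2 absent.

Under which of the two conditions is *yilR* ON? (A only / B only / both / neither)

B only

Condition A:
Fumarate is absent, so VorF is active.
c-di-GMP is absent, so SibW is inactive.
cAMP is present, so MibX is active.
Required activator SibW is absent, so *temP* is not transcribed.
So TemP is not produced.
Xylulose is absent, so OrvU is inactive.
Required activator TemP is absent, so *morT* is not transcribed.
So MorT is not produced.
ppGpp is absent, so KulV is inactive.
With no repressor bound, *kosA* is transcribed.
So KosA is produced and active.
Ornithine is present, so RudN is active.
Autoinducer-2 is absent, so VorN is inactive.
Activator RudN is present, so *torQ* is transcribed.
So TorQ is produced and active.
Activator KosA is present, so *holD* is transcribed.
So HolD is produced and active.
With repressor HolD bound, *yilR* is not transcribed.
→ *yilR* is OFF in A.
Condition B:
Fumarate is absent, so VorF is active.
c-di-GMP is absent, so SibW is inactive.
cAMP is present, so MibX is active.
Required activator SibW is absent, so *temP* is not transcribed.
So TemP is not produced.
Xylulose is absent, so OrvU is inactive.
Required activator TemP is absent, so *morT* is not transcribed.
So MorT is not produced.
ppGpp is present, so KulV is active.
With repressor KulV bound, *kosA* is not transcribed.
So KosA is not produced.
Ornithine is absent, so RudN is inactive.
Autoinducer-2 is absent, so VorN is inactive.
No activator is available at the *torQ* promoter, so *torQ* is not transcribed.
So TorQ is not produced.
No activator is available at the *holD* promoter, so *holD* is not transcribed.
So HolD is not produced.
No repressor is bound and VorF is active, so *yilR* is transcribed.
→ *yilR* is ON in B.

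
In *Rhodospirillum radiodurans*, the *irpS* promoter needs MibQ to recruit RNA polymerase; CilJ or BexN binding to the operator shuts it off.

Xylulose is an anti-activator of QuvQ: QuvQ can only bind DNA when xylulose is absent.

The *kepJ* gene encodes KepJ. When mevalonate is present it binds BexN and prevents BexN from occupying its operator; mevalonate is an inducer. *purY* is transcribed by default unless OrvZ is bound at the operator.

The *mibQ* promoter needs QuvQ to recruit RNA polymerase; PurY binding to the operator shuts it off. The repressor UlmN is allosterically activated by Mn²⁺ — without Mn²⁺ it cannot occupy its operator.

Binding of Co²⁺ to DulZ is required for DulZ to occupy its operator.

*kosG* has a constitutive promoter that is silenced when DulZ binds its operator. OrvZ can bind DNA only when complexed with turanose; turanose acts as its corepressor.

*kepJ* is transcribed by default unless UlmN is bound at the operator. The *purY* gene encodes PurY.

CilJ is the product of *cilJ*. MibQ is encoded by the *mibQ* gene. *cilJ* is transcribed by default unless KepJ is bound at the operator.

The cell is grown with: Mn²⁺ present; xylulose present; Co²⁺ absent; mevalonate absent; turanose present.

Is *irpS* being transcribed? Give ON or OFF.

Xylulose is present, so QuvQ is inactive.
Turanose is present, so OrvZ is active.
With repressor OrvZ bound, *purY* is not transcribed.
So PurY is not produced.
Required activator QuvQ is absent, so *mibQ* is not transcribed.
So MibQ is not produced.
Mn²⁺ is present, so UlmN is active.
With repressor UlmN bound, *kepJ* is not transcribed.
So KepJ is not produced.
With no repressor bound, *cilJ* is transcribed.
So CilJ is produced and active.
Mevalonate is absent, so BexN is active.
With repressor CilJ bound, *irpS* is not transcribed.

OFF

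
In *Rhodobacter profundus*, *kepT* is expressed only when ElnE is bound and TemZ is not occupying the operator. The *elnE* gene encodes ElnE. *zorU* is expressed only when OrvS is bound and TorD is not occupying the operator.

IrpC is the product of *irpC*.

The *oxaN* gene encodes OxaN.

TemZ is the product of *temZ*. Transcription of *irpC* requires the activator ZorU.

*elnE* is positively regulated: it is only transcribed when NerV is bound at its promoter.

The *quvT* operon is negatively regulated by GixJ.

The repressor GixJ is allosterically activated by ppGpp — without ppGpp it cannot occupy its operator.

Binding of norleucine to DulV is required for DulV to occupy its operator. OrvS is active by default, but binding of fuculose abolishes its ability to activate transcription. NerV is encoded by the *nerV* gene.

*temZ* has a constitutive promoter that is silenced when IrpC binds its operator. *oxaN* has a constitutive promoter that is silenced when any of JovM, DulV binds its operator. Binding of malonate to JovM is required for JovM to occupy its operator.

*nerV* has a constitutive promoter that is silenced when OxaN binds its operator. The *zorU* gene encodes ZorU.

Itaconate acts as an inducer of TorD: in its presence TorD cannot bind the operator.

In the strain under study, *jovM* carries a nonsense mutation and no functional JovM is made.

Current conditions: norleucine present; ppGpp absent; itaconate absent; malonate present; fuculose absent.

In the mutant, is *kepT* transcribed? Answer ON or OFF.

OFF

Fuculose is absent, so OrvS is active.
Itaconate is absent, so TorD is active.
With repressor TorD bound, *zorU* is not transcribed.
So ZorU is not produced.
Required activator ZorU is absent, so *irpC* is not transcribed.
So IrpC is not produced.
With no repressor bound, *temZ* is transcribed.
So TemZ is produced and active.
JovM is non-functional in this strain, so it has no effect.
Norleucine is present, so DulV is active.
With repressor DulV bound, *oxaN* is not transcribed.
So OxaN is not produced.
With no repressor bound, *nerV* is transcribed.
So NerV is produced and active.
No repressor is bound and NerV is active, so *elnE* is transcribed.
So ElnE is produced and active.
With repressor TemZ bound, *kepT* is not transcribed.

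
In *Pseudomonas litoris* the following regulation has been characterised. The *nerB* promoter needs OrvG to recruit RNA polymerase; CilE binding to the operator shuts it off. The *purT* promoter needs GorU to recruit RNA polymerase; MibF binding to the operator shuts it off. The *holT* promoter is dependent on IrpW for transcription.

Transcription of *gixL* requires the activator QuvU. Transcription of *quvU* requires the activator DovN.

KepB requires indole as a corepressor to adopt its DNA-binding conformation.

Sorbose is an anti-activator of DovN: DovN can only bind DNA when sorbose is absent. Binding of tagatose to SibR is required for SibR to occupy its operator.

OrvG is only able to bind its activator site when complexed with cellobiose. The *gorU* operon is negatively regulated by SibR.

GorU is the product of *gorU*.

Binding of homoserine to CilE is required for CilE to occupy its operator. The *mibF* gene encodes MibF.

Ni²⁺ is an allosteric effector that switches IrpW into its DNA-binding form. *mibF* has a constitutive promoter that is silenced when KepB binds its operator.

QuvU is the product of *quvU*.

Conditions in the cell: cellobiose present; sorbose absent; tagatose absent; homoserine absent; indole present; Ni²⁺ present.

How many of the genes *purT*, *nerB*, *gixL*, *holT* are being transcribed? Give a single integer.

4

Indole is present, so KepB is active.
With repressor KepB bound, *mibF* is not transcribed.
So MibF is not produced.
Tagatose is absent, so SibR is inactive.
With no repressor bound, *gorU* is transcribed.
So GorU is produced and active.
No repressor is bound and GorU is active, so *purT* is transcribed.
→ *purT* is ON.
Cellobiose is present, so OrvG is active.
Homoserine is absent, so CilE is inactive.
No repressor is bound and OrvG is active, so *nerB* is transcribed.
→ *nerB* is ON.
Sorbose is absent, so DovN is active.
No repressor is bound and DovN is active, so *quvU* is transcribed.
So QuvU is produced and active.
No repressor is bound and QuvU is active, so *gixL* is transcribed.
→ *gixL* is ON.
Ni²⁺ is present, so IrpW is active.
No repressor is bound and IrpW is active, so *holT* is transcribed.
→ *holT* is ON.
4 of the 4 genes are transcribed.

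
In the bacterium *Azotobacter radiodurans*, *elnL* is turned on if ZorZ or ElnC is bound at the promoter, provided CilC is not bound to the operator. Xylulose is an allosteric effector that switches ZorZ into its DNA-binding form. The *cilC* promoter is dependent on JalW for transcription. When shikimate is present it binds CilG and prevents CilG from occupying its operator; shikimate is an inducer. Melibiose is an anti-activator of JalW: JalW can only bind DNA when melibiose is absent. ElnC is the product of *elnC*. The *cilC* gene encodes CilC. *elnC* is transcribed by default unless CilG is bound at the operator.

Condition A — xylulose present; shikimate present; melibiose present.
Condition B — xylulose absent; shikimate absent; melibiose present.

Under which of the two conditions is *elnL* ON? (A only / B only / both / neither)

Condition A:
Xylulose is present, so ZorZ is active.
Shikimate is present, so CilG is inactive.
With no repressor bound, *elnC* is transcribed.
So ElnC is produced and active.
Melibiose is present, so JalW is inactive.
Required activator JalW is absent, so *cilC* is not transcribed.
So CilC is not produced.
Activator ZorZ is present, so *elnL* is transcribed.
→ *elnL* is ON in A.
Condition B:
Xylulose is absent, so ZorZ is inactive.
Shikimate is absent, so CilG is active.
With repressor CilG bound, *elnC* is not transcribed.
So ElnC is not produced.
Melibiose is present, so JalW is inactive.
Required activator JalW is absent, so *cilC* is not transcribed.
So CilC is not produced.
No activator is available at the *elnL* promoter, so *elnL* is not transcribed.
→ *elnL* is OFF in B.

A only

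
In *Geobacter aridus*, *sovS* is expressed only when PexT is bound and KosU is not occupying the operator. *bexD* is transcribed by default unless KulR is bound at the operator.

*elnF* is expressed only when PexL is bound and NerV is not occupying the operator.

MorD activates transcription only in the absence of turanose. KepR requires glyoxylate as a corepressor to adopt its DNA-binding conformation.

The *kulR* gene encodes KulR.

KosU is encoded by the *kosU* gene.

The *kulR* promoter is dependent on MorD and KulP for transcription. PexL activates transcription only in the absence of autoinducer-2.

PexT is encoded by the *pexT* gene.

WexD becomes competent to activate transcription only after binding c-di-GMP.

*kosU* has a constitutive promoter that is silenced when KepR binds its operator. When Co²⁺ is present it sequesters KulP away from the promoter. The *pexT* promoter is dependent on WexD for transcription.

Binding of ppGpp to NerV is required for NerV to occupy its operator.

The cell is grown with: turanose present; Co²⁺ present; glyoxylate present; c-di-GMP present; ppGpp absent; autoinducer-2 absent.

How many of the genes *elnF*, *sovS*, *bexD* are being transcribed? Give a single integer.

ppGpp is absent, so NerV is inactive.
Autoinducer-2 is absent, so PexL is active.
No repressor is bound and PexL is active, so *elnF* is transcribed.
→ *elnF* is ON.
Glyoxylate is present, so KepR is active.
With repressor KepR bound, *kosU* is not transcribed.
So KosU is not produced.
c-di-GMP is present, so WexD is active.
No repressor is bound and WexD is active, so *pexT* is transcribed.
So PexT is produced and active.
No repressor is bound and PexT is active, so *sovS* is transcribed.
→ *sovS* is ON.
Turanose is present, so MorD is inactive.
Co²⁺ is present, so KulP is inactive.
Required activator MorD is absent, so *kulR* is not transcribed.
So KulR is not produced.
With no repressor bound, *bexD* is transcribed.
→ *bexD* is ON.
3 of the 3 genes are transcribed.

3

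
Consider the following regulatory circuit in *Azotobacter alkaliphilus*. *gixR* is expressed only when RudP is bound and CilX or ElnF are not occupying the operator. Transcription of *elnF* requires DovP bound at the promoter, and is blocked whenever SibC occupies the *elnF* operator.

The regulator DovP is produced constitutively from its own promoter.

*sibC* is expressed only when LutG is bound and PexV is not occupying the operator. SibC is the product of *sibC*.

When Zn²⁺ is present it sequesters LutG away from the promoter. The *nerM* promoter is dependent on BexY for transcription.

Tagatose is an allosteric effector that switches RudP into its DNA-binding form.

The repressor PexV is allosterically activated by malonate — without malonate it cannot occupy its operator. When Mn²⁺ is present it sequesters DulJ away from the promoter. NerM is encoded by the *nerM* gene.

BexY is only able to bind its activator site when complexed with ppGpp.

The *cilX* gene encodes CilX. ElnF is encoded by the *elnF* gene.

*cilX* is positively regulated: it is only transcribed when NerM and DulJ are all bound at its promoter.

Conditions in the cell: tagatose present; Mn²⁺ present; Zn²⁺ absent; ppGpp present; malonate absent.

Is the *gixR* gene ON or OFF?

ON

ppGpp is present, so BexY is active.
No repressor is bound and BexY is active, so *nerM* is transcribed.
So NerM is produced and active.
Mn²⁺ is present, so DulJ is inactive.
Required activator DulJ is absent, so *cilX* is not transcribed.
So CilX is not produced.
Malonate is absent, so PexV is inactive.
Zn²⁺ is absent, so LutG is active.
No repressor is bound and LutG is active, so *sibC* is transcribed.
So SibC is produced and active.
DovP is produced constitutively and is active.
With repressor SibC bound, *elnF* is not transcribed.
So ElnF is not produced.
Tagatose is present, so RudP is active.
No repressor is bound and RudP is active, so *gixR* is transcribed.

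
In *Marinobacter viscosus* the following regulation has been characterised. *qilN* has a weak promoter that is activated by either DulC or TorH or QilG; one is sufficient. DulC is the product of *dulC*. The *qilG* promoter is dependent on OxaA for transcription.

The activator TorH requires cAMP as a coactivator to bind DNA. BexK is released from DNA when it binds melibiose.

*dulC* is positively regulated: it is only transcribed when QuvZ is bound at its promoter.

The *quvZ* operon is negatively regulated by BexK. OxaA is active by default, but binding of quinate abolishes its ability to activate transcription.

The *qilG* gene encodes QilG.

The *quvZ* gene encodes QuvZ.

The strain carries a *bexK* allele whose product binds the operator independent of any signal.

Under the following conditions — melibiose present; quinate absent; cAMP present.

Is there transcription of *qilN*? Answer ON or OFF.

ON

BexK is constitutively active in this strain.
With repressor BexK bound, *quvZ* is not transcribed.
So QuvZ is not produced.
Required activator QuvZ is absent, so *dulC* is not transcribed.
So DulC is not produced.
cAMP is present, so TorH is active.
Quinate is absent, so OxaA is active.
No repressor is bound and OxaA is active, so *qilG* is transcribed.
So QilG is produced and active.
Activator TorH is present, so *qilN* is transcribed.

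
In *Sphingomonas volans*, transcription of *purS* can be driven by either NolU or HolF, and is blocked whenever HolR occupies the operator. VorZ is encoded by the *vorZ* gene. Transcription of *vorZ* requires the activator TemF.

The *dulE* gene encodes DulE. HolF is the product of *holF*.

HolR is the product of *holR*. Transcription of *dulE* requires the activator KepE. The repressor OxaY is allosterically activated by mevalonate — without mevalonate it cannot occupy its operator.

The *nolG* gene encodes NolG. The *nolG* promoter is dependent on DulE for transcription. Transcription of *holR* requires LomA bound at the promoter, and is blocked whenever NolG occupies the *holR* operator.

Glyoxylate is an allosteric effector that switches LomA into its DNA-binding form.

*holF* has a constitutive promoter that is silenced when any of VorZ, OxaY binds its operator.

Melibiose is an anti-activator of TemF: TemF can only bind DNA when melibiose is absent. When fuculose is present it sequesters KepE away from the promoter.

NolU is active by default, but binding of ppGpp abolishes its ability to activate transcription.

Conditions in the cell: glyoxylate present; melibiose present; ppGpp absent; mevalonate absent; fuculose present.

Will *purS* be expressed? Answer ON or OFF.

ppGpp is absent, so NolU is active.
Melibiose is present, so TemF is inactive.
Required activator TemF is absent, so *vorZ* is not transcribed.
So VorZ is not produced.
Mevalonate is absent, so OxaY is inactive.
With no repressor bound, *holF* is transcribed.
So HolF is produced and active.
Fuculose is present, so KepE is inactive.
Required activator KepE is absent, so *dulE* is not transcribed.
So DulE is not produced.
Required activator DulE is absent, so *nolG* is not transcribed.
So NolG is not produced.
Glyoxylate is present, so LomA is active.
No repressor is bound and LomA is active, so *holR* is transcribed.
So HolR is produced and active.
With repressor HolR bound, *purS* is not transcribed.

OFF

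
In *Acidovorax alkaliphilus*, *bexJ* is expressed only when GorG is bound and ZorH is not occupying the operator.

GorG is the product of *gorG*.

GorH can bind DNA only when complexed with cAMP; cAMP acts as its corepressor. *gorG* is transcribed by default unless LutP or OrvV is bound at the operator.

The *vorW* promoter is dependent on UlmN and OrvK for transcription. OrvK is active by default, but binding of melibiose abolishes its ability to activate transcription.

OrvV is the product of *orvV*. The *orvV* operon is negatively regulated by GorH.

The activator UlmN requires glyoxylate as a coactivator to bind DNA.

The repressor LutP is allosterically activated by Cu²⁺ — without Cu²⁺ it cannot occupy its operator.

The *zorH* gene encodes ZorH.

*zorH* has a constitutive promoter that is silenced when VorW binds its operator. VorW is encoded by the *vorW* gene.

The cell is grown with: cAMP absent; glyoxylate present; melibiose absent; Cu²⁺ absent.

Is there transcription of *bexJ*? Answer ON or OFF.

OFF

Glyoxylate is present, so UlmN is active.
Melibiose is absent, so OrvK is active.
No repressor is bound and UlmN and OrvK are active, so *vorW* is transcribed.
So VorW is produced and active.
With repressor VorW bound, *zorH* is not transcribed.
So ZorH is not produced.
Cu²⁺ is absent, so LutP is inactive.
cAMP is absent, so GorH is inactive.
With no repressor bound, *orvV* is transcribed.
So OrvV is produced and active.
With repressor OrvV bound, *gorG* is not transcribed.
So GorG is not produced.
Required activator GorG is absent, so *bexJ* is not transcribed.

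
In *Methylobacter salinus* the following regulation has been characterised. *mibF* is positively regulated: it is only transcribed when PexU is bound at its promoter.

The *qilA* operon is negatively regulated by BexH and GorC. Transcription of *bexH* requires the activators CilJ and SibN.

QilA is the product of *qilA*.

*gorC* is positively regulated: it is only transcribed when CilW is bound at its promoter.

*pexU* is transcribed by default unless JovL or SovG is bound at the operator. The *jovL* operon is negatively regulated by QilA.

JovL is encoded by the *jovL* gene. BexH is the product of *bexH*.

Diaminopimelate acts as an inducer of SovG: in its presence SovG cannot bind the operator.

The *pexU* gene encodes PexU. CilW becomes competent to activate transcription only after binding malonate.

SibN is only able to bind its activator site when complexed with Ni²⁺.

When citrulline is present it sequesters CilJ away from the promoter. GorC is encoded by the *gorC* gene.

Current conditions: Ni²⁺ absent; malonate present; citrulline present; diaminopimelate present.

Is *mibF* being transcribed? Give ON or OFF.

Citrulline is present, so CilJ is inactive.
Ni²⁺ is absent, so SibN is inactive.
Required activator CilJ is absent, so *bexH* is not transcribed.
So BexH is not produced.
Malonate is present, so CilW is active.
No repressor is bound and CilW is active, so *gorC* is transcribed.
So GorC is produced and active.
With repressor GorC bound, *qilA* is not transcribed.
So QilA is not produced.
With no repressor bound, *jovL* is transcribed.
So JovL is produced and active.
Diaminopimelate is present, so SovG is inactive.
With repressor JovL bound, *pexU* is not transcribed.
So PexU is not produced.
Required activator PexU is absent, so *mibF* is not transcribed.

OFF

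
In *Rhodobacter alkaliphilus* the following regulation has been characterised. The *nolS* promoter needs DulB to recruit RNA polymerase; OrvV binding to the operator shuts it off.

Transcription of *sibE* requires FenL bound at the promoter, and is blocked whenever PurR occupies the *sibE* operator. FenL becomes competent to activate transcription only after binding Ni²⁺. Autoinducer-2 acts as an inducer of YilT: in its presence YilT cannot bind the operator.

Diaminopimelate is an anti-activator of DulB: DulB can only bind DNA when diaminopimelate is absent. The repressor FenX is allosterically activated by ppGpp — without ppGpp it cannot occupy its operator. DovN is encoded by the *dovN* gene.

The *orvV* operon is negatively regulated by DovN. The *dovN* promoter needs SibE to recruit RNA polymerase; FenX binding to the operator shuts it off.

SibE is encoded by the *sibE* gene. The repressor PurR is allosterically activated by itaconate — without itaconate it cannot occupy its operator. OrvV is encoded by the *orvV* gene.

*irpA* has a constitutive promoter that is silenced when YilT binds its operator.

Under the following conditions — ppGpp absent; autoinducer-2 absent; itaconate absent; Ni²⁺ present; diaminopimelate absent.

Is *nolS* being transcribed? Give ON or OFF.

Itaconate is absent, so PurR is inactive.
Ni²⁺ is present, so FenL is active.
No repressor is bound and FenL is active, so *sibE* is transcribed.
So SibE is produced and active.
ppGpp is absent, so FenX is inactive.
No repressor is bound and SibE is active, so *dovN* is transcribed.
So DovN is produced and active.
With repressor DovN bound, *orvV* is not transcribed.
So OrvV is not produced.
Diaminopimelate is absent, so DulB is active.
No repressor is bound and DulB is active, so *nolS* is transcribed.

ON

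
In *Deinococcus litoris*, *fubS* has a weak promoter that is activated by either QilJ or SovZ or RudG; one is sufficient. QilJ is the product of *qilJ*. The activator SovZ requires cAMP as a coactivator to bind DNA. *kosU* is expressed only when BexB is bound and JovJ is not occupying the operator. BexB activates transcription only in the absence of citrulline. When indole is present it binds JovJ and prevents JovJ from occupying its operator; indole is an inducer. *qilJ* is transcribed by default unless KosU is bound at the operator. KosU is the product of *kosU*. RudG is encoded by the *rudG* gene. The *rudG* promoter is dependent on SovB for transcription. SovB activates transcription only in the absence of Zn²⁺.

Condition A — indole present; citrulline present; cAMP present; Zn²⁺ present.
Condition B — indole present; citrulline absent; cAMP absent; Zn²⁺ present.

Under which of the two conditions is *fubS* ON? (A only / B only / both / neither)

Condition A:
Indole is present, so JovJ is inactive.
Citrulline is present, so BexB is inactive.
Required activator BexB is absent, so *kosU* is not transcribed.
So KosU is not produced.
With no repressor bound, *qilJ* is transcribed.
So QilJ is produced and active.
cAMP is present, so SovZ is active.
Zn²⁺ is present, so SovB is inactive.
Required activator SovB is absent, so *rudG* is not transcribed.
So RudG is not produced.
Activator QilJ is present, so *fubS* is transcribed.
→ *fubS* is ON in A.
Condition B:
Indole is present, so JovJ is inactive.
Citrulline is absent, so BexB is active.
No repressor is bound and BexB is active, so *kosU* is transcribed.
So KosU is produced and active.
With repressor KosU bound, *qilJ* is not transcribed.
So QilJ is not produced.
cAMP is absent, so SovZ is inactive.
Zn²⁺ is present, so SovB is inactive.
Required activator SovB is absent, so *rudG* is not transcribed.
So RudG is not produced.
No activator is available at the *fubS* promoter, so *fubS* is not transcribed.
→ *fubS* is OFF in B.

A only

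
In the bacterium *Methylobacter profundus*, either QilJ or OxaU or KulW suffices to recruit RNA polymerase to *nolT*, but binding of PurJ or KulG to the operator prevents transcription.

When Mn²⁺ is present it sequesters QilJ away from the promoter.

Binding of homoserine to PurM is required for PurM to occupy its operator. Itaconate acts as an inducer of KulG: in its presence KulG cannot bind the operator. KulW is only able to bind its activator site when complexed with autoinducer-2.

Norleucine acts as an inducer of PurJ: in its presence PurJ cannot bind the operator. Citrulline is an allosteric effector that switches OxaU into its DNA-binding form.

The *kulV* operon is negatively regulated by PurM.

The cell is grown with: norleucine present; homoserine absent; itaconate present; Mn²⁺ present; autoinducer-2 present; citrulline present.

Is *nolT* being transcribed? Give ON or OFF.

Mn²⁺ is present, so QilJ is inactive.
Norleucine is present, so PurJ is inactive.
Citrulline is present, so OxaU is active.
Autoinducer-2 is present, so KulW is active.
Itaconate is present, so KulG is inactive.
Activator OxaU is present, so *nolT* is transcribed.

ON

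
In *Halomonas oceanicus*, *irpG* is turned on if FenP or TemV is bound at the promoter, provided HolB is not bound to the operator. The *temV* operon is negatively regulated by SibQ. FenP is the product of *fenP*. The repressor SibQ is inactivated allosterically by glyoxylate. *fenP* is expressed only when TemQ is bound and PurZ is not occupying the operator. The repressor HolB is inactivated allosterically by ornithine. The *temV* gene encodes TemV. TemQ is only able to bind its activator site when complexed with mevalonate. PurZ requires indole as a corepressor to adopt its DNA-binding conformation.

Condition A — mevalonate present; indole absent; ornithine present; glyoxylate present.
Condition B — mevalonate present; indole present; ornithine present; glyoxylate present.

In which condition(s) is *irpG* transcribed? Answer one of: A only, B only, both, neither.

both

Condition A:
Mevalonate is present, so TemQ is active.
Indole is absent, so PurZ is inactive.
No repressor is bound and TemQ is active, so *fenP* is transcribed.
So FenP is produced and active.
Ornithine is present, so HolB is inactive.
Glyoxylate is present, so SibQ is inactive.
With no repressor bound, *temV* is transcribed.
So TemV is produced and active.
Activator FenP is present, so *irpG* is transcribed.
→ *irpG* is ON in A.
Condition B:
Mevalonate is present, so TemQ is active.
Indole is present, so PurZ is active.
With repressor PurZ bound, *fenP* is not transcribed.
So FenP is not produced.
Ornithine is present, so HolB is inactive.
Glyoxylate is present, so SibQ is inactive.
With no repressor bound, *temV* is transcribed.
So TemV is produced and active.
Activator TemV is present, so *irpG* is transcribed.
→ *irpG* is ON in B.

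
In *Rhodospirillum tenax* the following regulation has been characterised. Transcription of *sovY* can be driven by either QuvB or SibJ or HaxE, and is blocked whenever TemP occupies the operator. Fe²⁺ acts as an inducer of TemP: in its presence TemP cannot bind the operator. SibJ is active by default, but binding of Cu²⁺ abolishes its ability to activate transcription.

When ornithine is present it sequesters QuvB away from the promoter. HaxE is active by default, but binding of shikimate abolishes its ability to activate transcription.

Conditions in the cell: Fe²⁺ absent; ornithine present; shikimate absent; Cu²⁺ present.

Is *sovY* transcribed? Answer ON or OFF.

OFF

Ornithine is present, so QuvB is inactive.
Cu²⁺ is present, so SibJ is inactive.
Fe²⁺ is absent, so TemP is active.
Shikimate is absent, so HaxE is active.
With repressor TemP bound, *sovY* is not transcribed.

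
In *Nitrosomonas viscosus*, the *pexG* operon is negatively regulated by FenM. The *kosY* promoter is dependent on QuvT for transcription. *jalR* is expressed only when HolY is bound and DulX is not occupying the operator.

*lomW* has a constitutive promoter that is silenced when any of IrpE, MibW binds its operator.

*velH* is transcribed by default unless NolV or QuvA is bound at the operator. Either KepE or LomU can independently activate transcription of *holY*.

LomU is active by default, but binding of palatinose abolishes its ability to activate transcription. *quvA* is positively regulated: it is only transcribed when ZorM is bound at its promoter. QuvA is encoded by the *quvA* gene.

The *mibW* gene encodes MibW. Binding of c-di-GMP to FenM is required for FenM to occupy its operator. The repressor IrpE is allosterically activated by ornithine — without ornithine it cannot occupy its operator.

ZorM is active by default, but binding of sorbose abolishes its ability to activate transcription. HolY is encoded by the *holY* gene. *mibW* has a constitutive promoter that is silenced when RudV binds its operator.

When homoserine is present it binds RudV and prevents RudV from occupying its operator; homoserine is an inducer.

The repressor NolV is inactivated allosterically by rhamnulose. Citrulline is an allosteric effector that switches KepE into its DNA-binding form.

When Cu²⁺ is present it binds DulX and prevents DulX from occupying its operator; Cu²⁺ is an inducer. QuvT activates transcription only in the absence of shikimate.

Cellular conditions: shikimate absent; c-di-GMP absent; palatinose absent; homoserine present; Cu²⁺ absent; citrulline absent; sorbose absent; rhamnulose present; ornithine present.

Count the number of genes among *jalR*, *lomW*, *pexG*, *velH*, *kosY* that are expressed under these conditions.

2

Citrulline is absent, so KepE is inactive.
Palatinose is absent, so LomU is active.
Activator LomU is present, so *holY* is transcribed.
So HolY is produced and active.
Cu²⁺ is absent, so DulX is active.
With repressor DulX bound, *jalR* is not transcribed.
→ *jalR* is OFF.
Ornithine is present, so IrpE is active.
Homoserine is present, so RudV is inactive.
With no repressor bound, *mibW* is transcribed.
So MibW is produced and active.
With repressor IrpE bound, *lomW* is not transcribed.
→ *lomW* is OFF.
c-di-GMP is absent, so FenM is inactive.
With no repressor bound, *pexG* is transcribed.
→ *pexG* is ON.
Rhamnulose is present, so NolV is inactive.
Sorbose is absent, so ZorM is active.
No repressor is bound and ZorM is active, so *quvA* is transcribed.
So QuvA is produced and active.
With repressor QuvA bound, *velH* is not transcribed.
→ *velH* is OFF.
Shikimate is absent, so QuvT is active.
No repressor is bound and QuvT is active, so *kosY* is transcribed.
→ *kosY* is ON.
2 of the 5 genes are transcribed.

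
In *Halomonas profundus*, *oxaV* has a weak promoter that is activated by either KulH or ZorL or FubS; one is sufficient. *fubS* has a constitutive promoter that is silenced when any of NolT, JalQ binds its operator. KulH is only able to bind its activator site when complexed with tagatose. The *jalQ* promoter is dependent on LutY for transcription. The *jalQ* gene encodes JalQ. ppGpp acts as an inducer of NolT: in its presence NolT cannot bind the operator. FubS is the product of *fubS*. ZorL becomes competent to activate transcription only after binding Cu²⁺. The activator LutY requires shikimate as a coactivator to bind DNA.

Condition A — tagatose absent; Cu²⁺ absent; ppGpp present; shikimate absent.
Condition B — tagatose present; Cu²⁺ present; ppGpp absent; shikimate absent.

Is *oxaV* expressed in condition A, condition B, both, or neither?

both

Condition A:
Tagatose is absent, so KulH is inactive.
Cu²⁺ is absent, so ZorL is inactive.
ppGpp is present, so NolT is inactive.
Shikimate is absent, so LutY is inactive.
Required activator LutY is absent, so *jalQ* is not transcribed.
So JalQ is not produced.
With no repressor bound, *fubS* is transcribed.
So FubS is produced and active.
Activator FubS is present, so *oxaV* is transcribed.
→ *oxaV* is ON in A.
Condition B:
Tagatose is present, so KulH is active.
Cu²⁺ is present, so ZorL is active.
ppGpp is absent, so NolT is active.
Shikimate is absent, so LutY is inactive.
Required activator LutY is absent, so *jalQ* is not transcribed.
So JalQ is not produced.
With repressor NolT bound, *fubS* is not transcribed.
So FubS is not produced.
Activator KulH is present, so *oxaV* is transcribed.
→ *oxaV* is ON in B.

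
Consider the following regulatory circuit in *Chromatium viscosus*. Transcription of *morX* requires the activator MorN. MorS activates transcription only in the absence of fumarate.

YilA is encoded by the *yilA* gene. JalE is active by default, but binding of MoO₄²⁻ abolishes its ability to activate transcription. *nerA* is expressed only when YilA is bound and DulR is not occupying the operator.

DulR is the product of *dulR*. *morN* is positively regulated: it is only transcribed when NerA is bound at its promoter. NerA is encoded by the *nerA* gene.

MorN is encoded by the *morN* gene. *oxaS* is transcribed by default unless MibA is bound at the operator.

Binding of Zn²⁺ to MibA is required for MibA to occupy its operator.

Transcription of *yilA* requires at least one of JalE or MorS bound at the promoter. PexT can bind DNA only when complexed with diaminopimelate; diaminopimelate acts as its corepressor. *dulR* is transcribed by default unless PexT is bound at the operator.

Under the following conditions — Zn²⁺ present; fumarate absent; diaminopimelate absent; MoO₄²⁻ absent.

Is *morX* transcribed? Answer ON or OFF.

OFF

MoO₄²⁻ is absent, so JalE is active.
Fumarate is absent, so MorS is active.
Activator JalE is present, so *yilA* is transcribed.
So YilA is produced and active.
Diaminopimelate is absent, so PexT is inactive.
With no repressor bound, *dulR* is transcribed.
So DulR is produced and active.
With repressor DulR bound, *nerA* is not transcribed.
So NerA is not produced.
Required activator NerA is absent, so *morN* is not transcribed.
So MorN is not produced.
Required activator MorN is absent, so *morX* is not transcribed.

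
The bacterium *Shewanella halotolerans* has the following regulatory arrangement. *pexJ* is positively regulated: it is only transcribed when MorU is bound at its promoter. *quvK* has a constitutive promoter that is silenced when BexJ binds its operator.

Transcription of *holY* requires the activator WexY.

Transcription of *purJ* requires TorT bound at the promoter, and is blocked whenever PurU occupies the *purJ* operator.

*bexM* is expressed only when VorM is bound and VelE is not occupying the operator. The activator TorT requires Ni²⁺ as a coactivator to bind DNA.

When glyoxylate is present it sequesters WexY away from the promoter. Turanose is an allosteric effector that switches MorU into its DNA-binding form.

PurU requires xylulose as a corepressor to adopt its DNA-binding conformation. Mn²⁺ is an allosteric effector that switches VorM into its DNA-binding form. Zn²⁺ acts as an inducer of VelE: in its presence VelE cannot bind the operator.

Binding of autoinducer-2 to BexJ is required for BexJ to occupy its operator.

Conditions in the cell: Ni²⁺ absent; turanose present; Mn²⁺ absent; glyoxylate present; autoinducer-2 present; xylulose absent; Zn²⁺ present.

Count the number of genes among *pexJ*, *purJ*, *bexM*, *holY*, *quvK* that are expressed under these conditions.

Turanose is present, so MorU is active.
No repressor is bound and MorU is active, so *pexJ* is transcribed.
→ *pexJ* is ON.
Xylulose is absent, so PurU is inactive.
Ni²⁺ is absent, so TorT is inactive.
Required activator TorT is absent, so *purJ* is not transcribed.
→ *purJ* is OFF.
Zn²⁺ is present, so VelE is inactive.
Mn²⁺ is absent, so VorM is inactive.
Required activator VorM is absent, so *bexM* is not transcribed.
→ *bexM* is OFF.
Glyoxylate is present, so WexY is inactive.
Required activator WexY is absent, so *holY* is not transcribed.
→ *holY* is OFF.
Autoinducer-2 is present, so BexJ is active.
With repressor BexJ bound, *quvK* is not transcribed.
→ *quvK* is OFF.
1 of the 5 genes is transcribed.

1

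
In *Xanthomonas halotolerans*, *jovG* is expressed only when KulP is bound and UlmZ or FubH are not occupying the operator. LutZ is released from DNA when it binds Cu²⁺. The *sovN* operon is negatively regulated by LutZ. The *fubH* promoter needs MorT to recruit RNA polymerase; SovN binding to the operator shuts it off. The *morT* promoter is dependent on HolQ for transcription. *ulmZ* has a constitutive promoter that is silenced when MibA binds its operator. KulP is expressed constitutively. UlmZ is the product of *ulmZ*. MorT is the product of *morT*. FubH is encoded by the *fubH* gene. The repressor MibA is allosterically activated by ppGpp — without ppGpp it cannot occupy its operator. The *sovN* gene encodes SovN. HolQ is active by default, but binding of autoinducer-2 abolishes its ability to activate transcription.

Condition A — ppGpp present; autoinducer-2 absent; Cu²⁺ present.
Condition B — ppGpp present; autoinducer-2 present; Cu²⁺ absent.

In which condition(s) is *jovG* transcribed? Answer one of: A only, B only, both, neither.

Condition A:
KulP is produced constitutively and is active.
ppGpp is present, so MibA is active.
With repressor MibA bound, *ulmZ* is not transcribed.
So UlmZ is not produced.
Autoinducer-2 is absent, so HolQ is active.
No repressor is bound and HolQ is active, so *morT* is transcribed.
So MorT is produced and active.
Cu²⁺ is present, so LutZ is inactive.
With no repressor bound, *sovN* is transcribed.
So SovN is produced and active.
With repressor SovN bound, *fubH* is not transcribed.
So FubH is not produced.
No repressor is bound and KulP is active, so *jovG* is transcribed.
→ *jovG* is ON in A.
Condition B:
KulP is produced constitutively and is active.
ppGpp is present, so MibA is active.
With repressor MibA bound, *ulmZ* is not transcribed.
So UlmZ is not produced.
Autoinducer-2 is present, so HolQ is inactive.
Required activator HolQ is absent, so *morT* is not transcribed.
So MorT is not produced.
Cu²⁺ is absent, so LutZ is active.
With repressor LutZ bound, *sovN* is not transcribed.
So SovN is not produced.
Required activator MorT is absent, so *fubH* is not transcribed.
So FubH is not produced.
No repressor is bound and KulP is active, so *jovG* is transcribed.
→ *jovG* is ON in B.

both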